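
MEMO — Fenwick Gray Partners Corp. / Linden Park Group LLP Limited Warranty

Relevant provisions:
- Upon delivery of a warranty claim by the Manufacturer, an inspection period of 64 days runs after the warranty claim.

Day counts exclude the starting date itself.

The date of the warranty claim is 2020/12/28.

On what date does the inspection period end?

2021/03/02

Adding 64 calendar days to 2020/12/28 gives 2021/03/02, which is the last day of the inspection period.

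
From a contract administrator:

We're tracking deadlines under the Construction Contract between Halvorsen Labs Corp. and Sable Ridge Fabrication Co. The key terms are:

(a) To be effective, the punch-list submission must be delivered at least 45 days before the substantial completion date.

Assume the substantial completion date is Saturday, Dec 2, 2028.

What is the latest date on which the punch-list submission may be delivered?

Oct 18, 2028

Counting back 45 calendar days from Dec 2, 2028 gives Oct 18, 2028.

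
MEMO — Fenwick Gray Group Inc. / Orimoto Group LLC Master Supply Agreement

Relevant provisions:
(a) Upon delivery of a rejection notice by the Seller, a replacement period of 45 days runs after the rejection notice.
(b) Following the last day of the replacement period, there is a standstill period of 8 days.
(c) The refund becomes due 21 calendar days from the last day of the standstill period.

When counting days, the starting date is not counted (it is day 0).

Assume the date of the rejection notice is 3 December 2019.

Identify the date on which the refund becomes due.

The last day of the replacement period: 45 calendar days after 3 December 2019 is 17 January 2020.
The last day of the standstill period: 17 January 2020 + 8 days = 25 January 2020.
Adding 21 calendar days to 25 January 2020 gives 15 February 2020, which is the date on which the refund becomes due.

15 February 2020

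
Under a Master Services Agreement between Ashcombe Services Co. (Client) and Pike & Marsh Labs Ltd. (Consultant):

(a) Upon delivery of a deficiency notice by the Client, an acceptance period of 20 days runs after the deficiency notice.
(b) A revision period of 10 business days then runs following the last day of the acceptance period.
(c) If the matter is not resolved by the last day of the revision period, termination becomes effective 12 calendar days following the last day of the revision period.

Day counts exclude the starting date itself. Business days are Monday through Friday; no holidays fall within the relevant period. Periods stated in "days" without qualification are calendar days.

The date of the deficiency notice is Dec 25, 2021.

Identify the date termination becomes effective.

The last day of the acceptance period: Dec 25, 2021 + 20 days = Jan 14, 2022.
The last day of the revision period: counting 10 business days from Friday, Jan 14, 2022 (Jan 17, Jan 18, Jan 19, Jan 20, Jan 21, Jan 24, Jan 25, Jan 26, Jan 27, Jan 28, skipping weekends) reaches Friday, Jan 28, 2022.
Adding 12 calendar days to Jan 28, 2022 gives Feb 9, 2022, which is the date termination becomes effective.

Feb 9, 2022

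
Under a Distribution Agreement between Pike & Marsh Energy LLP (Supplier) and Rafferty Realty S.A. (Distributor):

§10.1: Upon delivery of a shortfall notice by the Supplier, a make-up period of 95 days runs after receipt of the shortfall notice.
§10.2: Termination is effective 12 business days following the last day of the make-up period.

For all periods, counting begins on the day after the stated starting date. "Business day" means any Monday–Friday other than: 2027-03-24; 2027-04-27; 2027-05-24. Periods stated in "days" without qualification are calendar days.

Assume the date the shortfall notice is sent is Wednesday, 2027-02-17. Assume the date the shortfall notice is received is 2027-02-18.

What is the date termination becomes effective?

2027-06-09

Adding 95 calendar days to 2027-02-18 gives 2027-05-24, which is the last day of the make-up period.
The date termination becomes effective: counting 12 business days from Monday, 2027-05-24 (May 25, May 26, May 27, May 28, …, Jun 7, Jun 8, Jun 9, skipping weekends) reaches Wednesday, 2027-06-09.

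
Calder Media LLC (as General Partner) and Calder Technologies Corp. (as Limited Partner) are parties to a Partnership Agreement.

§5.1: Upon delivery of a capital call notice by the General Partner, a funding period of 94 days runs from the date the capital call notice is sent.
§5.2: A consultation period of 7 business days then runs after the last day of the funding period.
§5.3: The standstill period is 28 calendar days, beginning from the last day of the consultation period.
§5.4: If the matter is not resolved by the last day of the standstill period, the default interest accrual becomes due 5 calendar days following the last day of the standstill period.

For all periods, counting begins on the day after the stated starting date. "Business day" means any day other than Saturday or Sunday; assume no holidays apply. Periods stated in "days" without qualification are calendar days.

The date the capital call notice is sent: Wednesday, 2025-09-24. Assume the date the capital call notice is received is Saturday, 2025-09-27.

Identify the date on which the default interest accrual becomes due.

2026-02-08

The last day of the funding period: 94 calendar days after 2025-09-24 is 2025-12-27.
The last day of the consultation period: 7 business days after Saturday, 2025-12-27, skipping weekends — Dec 29, Dec 30, Dec 31, Jan 1, Jan 2, Jan 5, Jan 6 — lands on Tuesday, 2026-01-06.
Adding 28 calendar days to 2026-01-06 gives 2026-02-03, which is the last day of the standstill period.
Adding 5 calendar days to 2026-02-03 gives 2026-02-08, which is the date on which the default interest accrual becomes due.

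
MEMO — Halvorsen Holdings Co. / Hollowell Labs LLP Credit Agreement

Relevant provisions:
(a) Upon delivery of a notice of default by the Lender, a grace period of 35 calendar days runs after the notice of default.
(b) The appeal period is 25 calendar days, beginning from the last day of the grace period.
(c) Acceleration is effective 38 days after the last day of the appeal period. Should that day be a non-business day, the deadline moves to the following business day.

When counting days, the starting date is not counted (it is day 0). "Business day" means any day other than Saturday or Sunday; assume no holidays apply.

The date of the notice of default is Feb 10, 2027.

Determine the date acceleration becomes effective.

May 19, 2027

The last day of the grace period: Feb 10, 2027 + 35 days = Mar 17, 2027.
Adding 25 calendar days to Mar 17, 2027 gives Apr 11, 2027, which is the last day of the appeal period.
Adding 38 calendar days to Apr 11, 2027 gives May 19, 2027, which is the date acceleration becomes effective. May 19, 2027 is a Wednesday, so no roll-forward applies.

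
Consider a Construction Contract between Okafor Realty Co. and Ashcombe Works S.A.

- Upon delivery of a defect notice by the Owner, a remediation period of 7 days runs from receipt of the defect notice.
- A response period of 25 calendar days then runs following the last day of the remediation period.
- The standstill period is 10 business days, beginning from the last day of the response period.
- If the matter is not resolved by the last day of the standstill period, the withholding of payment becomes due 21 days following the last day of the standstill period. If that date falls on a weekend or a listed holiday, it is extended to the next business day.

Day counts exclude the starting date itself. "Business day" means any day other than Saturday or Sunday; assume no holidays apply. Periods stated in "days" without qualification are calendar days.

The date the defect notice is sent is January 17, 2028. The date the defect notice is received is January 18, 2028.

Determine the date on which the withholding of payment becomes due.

March 24, 2028

The last day of the remediation period: January 18, 2028 + 7 days = January 25, 2028.
The last day of the response period: 25 calendar days after January 25, 2028 is February 19, 2028.
From Saturday, February 19, 2028, 10 business days (Feb 21, Feb 22, Feb 23, Feb 24, Feb 25, Feb 28, Feb 29, Mar 1, Mar 2, Mar 3, skipping weekends) brings us to Friday, March 3, 2028, which is the last day of the standstill period.
The date on which the withholding of payment becomes due: March 3, 2028 + 21 days = March 24, 2028. March 24, 2028 is a Friday, so no roll-forward applies.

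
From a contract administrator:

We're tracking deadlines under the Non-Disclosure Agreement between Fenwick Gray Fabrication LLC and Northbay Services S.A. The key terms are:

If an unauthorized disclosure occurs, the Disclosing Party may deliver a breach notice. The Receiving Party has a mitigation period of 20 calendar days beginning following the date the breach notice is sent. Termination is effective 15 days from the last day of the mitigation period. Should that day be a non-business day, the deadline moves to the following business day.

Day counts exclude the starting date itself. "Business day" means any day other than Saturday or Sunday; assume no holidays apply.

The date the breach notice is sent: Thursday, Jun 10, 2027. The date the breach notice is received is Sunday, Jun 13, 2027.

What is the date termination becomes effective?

Jul 15, 2027

Adding 20 calendar days to Jun 10, 2027 gives Jun 30, 2027, which is the last day of the mitigation period.
The date termination becomes effective: 15 calendar days after Jun 30, 2027 is Jul 15, 2027. Jul 15, 2027 is a Thursday, so no roll-forward applies.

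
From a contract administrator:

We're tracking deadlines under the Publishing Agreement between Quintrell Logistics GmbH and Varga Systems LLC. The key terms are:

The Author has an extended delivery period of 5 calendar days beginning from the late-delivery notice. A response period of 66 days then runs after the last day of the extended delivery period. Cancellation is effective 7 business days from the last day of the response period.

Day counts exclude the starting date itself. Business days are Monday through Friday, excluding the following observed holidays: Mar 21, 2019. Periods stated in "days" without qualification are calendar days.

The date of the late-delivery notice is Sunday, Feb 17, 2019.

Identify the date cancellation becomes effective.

Adding 5 calendar days to Feb 17, 2019 gives Feb 22, 2019, which is the last day of the extended delivery period.
Adding 66 calendar days to Feb 22, 2019 gives Apr 29, 2019, which is the last day of the response period.
The date cancellation becomes effective: counting 7 business days from Monday, Apr 29, 2019 (Apr 30, May 1, May 2, May 3, May 6, May 7, May 8, skipping weekends) reaches Wednesday, May 8, 2019.

May 8, 2019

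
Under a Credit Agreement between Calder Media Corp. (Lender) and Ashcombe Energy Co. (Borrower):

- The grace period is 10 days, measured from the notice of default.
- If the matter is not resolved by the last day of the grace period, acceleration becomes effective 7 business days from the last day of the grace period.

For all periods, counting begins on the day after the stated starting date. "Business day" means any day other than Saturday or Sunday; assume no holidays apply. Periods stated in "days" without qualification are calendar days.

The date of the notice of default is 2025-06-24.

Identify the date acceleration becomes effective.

The last day of the grace period: 10 calendar days after 2025-06-24 is 2025-07-04.
The date acceleration becomes effective: counting 7 business days from Friday, 2025-07-04 (Jul 7, Jul 8, Jul 9, Jul 10, Jul 11, Jul 14, Jul 15, skipping weekends) reaches Tuesday, 2025-07-15.

2025-07-15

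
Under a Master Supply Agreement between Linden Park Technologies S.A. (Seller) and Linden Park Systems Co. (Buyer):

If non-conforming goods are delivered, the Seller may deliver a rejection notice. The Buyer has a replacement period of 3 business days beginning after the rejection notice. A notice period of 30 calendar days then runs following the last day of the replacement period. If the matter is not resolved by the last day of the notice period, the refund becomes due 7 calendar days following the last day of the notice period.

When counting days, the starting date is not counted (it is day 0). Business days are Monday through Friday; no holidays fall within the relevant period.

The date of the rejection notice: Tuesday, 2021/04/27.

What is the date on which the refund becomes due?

2021/06/06

The last day of the replacement period: 3 business days after Tuesday, 2021/04/27, skipping weekends — Apr 28, Apr 29, Apr 30 — lands on Friday, 2021/04/30.
The last day of the notice period: 2021/04/30 + 30 days = 2021/05/30.
Adding 7 calendar days to 2021/05/30 gives 2021/06/06, which is the date on which the refund becomes due.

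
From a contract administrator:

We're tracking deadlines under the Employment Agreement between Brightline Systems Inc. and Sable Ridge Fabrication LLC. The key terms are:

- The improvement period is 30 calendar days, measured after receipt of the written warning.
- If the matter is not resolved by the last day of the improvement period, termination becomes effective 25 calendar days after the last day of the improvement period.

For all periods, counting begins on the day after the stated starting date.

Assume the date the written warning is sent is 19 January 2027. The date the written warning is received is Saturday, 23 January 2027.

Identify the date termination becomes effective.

19 March 2027

Adding 30 calendar days to 23 January 2027 gives 22 February 2027, which is the last day of the improvement period.
The date termination becomes effective: 25 calendar days after 22 February 2027 is 19 March 2027.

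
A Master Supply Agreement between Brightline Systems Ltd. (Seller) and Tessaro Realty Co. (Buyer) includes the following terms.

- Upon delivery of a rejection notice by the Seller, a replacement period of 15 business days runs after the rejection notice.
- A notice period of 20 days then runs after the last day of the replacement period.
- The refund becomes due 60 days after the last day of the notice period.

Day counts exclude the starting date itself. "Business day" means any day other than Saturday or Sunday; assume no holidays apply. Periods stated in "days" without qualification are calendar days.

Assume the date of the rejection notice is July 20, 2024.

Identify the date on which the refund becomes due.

The last day of the replacement period: 15 business days after Saturday, July 20, 2024, skipping weekends — Jul 22, Jul 23, Jul 24, Jul 25, …, Aug 7, Aug 8, Aug 9 — lands on Friday, August 9, 2024.
Adding 20 calendar days to August 9, 2024 gives August 29, 2024, which is the last day of the notice period.
Adding 60 calendar days to August 29, 2024 gives October 28, 2024, which is the date on which the refund becomes due.

October 28, 2024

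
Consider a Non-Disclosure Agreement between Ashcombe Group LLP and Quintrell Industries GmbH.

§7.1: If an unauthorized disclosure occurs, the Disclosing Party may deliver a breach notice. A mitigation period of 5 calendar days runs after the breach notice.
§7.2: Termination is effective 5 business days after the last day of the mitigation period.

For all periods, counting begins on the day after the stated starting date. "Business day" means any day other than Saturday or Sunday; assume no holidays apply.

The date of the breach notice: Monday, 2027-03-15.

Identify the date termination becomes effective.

Adding 5 calendar days to 2027-03-15 gives 2027-03-20, which is the last day of the mitigation period.
The date termination becomes effective: 5 business days after Saturday, 2027-03-20, skipping weekends — Mar 22, Mar 23, Mar 24, Mar 25, Mar 26 — lands on Friday, 2027-03-26.

2027-03-26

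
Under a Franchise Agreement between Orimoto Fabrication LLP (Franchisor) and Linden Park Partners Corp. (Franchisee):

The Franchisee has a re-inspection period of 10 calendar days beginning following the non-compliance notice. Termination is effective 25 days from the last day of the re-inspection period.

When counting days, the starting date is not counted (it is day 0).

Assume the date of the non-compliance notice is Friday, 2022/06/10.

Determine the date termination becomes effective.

The last day of the re-inspection period: 10 calendar days after 2022/06/10 is 2022/06/20.
The date termination becomes effective: 25 calendar days after 2022/06/20 is 2022/07/15.

2022/07/15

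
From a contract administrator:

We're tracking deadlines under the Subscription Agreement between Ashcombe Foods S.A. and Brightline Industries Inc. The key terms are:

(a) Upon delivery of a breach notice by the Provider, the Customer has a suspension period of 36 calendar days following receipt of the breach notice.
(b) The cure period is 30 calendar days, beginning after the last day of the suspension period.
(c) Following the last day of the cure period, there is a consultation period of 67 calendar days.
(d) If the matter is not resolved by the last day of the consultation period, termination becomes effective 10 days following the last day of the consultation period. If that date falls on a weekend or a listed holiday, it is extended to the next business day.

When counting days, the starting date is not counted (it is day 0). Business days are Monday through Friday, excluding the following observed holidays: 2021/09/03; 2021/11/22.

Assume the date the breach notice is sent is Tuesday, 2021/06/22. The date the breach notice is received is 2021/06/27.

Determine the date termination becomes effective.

The last day of the suspension period: 2021/06/27 + 36 days = 2021/08/02.
The last day of the cure period: 30 calendar days after 2021/08/02 is 2021/09/01.
Adding 67 calendar days to 2021/09/01 gives 2021/11/07, which is the last day of the consultation period.
The date termination becomes effective: 10 calendar days after 2021/11/07 is 2021/11/17. 2021/11/17 is a Wednesday and is not a listed holiday, so no roll-forward applies.

2021/11/17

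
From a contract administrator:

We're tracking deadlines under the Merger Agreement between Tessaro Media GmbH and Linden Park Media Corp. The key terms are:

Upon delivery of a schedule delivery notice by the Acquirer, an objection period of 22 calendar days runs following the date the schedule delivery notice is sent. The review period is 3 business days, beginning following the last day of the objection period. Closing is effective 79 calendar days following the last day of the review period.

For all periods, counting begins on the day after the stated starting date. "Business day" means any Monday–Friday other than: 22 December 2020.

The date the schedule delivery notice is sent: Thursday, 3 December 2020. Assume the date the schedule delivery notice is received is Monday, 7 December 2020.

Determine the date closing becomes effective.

19 March 2021

The last day of the objection period: 22 calendar days after 3 December 2020 is 25 December 2020.
The last day of the review period: 3 business days after Friday, 25 December 2020, skipping weekends — Dec 28, Dec 29, Dec 30 — lands on Wednesday, 30 December 2020.
The date closing becomes effective: 79 calendar days after 30 December 2020 is 19 March 2021.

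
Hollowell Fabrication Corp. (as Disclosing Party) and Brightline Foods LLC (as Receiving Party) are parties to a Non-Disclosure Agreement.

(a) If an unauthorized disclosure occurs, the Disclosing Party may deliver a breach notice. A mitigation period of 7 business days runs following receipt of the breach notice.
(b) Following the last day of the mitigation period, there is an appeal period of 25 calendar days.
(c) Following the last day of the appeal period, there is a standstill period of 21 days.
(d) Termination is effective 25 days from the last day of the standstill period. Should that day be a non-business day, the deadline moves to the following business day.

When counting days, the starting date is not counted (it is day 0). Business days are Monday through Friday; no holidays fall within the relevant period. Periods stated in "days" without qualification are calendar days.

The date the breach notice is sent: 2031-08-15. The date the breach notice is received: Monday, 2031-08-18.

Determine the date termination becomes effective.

The last day of the mitigation period: 7 business days after Monday, 2031-08-18, skipping weekends — Aug 19, Aug 20, Aug 21, Aug 22, Aug 25, Aug 26, Aug 27 — lands on Wednesday, 2031-08-27.
The last day of the appeal period: 2031-08-27 + 25 days = 2031-09-21.
Adding 21 calendar days to 2031-09-21 gives 2031-10-12, which is the last day of the standstill period.
The date termination becomes effective: 25 calendar days after 2031-10-12 is 2031-11-06. 2031-11-06 is a Thursday, so no roll-forward applies.

2031-11-06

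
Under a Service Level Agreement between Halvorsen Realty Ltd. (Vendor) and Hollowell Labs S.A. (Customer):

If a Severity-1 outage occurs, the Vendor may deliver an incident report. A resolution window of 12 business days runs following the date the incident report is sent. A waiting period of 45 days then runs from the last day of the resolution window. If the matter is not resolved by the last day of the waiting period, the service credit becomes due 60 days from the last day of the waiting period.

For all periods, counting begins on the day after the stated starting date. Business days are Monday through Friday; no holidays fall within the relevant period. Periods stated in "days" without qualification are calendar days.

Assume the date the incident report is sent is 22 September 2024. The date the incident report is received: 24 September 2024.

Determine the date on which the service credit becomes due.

21 January 2025

From Sunday, 22 September 2024, 12 business days (Sep 23, Sep 24, Sep 25, Sep 26, …, Oct 4, Oct 7, Oct 8, skipping weekends) brings us to Tuesday, 8 October 2024, which is the last day of the resolution window.
The last day of the waiting period: 45 calendar days after 8 October 2024 is 22 November 2024.
The date on which the service credit becomes due: 22 November 2024 + 60 days = 21 January 2025.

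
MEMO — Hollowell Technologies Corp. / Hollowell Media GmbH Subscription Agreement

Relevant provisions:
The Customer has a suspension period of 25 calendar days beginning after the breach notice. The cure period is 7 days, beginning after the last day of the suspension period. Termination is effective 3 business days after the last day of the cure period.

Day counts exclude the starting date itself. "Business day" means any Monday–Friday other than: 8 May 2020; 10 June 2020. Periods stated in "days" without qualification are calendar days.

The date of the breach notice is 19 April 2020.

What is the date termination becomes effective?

26 May 2020

Adding 25 calendar days to 19 April 2020 gives 14 May 2020, which is the last day of the suspension period.
Adding 7 calendar days to 14 May 2020 gives 21 May 2020, which is the last day of the cure period.
From Thursday, 21 May 2020, 3 business days (May 22, May 25, May 26, skipping weekends) brings us to Tuesday, 26 May 2020, which is the date termination becomes effective.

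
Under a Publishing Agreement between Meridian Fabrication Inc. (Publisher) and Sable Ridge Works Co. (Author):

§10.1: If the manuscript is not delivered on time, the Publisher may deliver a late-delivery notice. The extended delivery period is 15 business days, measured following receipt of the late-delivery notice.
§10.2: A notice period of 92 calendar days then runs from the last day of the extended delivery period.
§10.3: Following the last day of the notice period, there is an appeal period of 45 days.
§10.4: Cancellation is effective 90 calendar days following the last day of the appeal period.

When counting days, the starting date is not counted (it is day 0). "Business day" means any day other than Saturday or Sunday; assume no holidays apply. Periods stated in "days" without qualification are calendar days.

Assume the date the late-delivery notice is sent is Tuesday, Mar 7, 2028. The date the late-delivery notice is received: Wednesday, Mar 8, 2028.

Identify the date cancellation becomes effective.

The last day of the extended delivery period: 15 business days after Wednesday, Mar 8, 2028, skipping weekends — Mar 9, Mar 10, Mar 13, Mar 14, …, Mar 27, Mar 28, Mar 29 — lands on Wednesday, Mar 29, 2028.
Adding 92 calendar days to Mar 29, 2028 gives Jun 29, 2028, which is the last day of the notice period.
The last day of the appeal period: 45 calendar days after Jun 29, 2028 is Aug 13, 2028.
Adding 90 calendar days to Aug 13, 2028 gives Nov 11, 2028, which is the date cancellation becomes effective.

Nov 11, 2028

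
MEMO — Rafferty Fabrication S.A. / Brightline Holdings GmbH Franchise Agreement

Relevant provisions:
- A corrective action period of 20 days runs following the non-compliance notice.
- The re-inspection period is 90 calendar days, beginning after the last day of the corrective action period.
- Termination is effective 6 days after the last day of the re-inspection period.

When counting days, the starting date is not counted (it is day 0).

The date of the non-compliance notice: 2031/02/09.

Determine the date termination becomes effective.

The last day of the corrective action period: 20 calendar days after 2031/02/09 is 2031/03/01.
Adding 90 calendar days to 2031/03/01 gives 2031/05/30, which is the last day of the re-inspection period.
Adding 6 calendar days to 2031/05/30 gives 2031/06/05, which is the date termination becomes effective.

2031/06/05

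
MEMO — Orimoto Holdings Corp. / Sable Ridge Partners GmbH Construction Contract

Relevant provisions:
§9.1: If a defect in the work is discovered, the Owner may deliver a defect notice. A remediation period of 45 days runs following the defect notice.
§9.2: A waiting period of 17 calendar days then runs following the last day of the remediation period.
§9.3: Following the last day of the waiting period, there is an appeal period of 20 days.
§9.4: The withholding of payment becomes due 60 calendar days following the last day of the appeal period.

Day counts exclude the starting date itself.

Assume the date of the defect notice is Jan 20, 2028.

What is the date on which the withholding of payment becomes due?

The last day of the remediation period: 45 calendar days after Jan 20, 2028 is Mar 5, 2028.
The last day of the waiting period: 17 calendar days after Mar 5, 2028 is Mar 22, 2028.
The last day of the appeal period: 20 calendar days after Mar 22, 2028 is Apr 11, 2028.
The date on which the withholding of payment becomes due: Apr 11, 2028 + 60 days = Jun 10, 2028.

Jun 10, 2028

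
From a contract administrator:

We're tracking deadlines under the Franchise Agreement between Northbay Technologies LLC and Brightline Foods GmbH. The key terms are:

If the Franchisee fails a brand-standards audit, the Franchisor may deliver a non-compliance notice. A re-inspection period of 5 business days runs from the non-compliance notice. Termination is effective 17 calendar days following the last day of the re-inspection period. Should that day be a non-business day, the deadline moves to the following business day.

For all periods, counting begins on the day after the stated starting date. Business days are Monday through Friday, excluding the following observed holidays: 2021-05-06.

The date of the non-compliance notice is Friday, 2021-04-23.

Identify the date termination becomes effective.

2021-05-17

The last day of the re-inspection period: 5 business days after Friday, 2021-04-23, skipping weekends — Apr 26, Apr 27, Apr 28, Apr 29, Apr 30 — lands on Friday, 2021-04-30.
The date termination becomes effective: 17 calendar days after 2021-04-30 is 2021-05-17. 2021-05-17 is a Monday and is not a listed holiday, so no roll-forward applies.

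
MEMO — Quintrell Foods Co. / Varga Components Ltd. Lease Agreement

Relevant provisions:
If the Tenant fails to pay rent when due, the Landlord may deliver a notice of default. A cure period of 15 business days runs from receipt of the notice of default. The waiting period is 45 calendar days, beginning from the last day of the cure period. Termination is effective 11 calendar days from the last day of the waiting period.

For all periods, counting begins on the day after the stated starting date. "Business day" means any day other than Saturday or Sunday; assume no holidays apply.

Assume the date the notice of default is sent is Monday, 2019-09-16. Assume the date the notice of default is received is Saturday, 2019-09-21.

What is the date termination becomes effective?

2019-12-06

The last day of the cure period: 15 business days after Saturday, 2019-09-21, skipping weekends — Sep 23, Sep 24, Sep 25, Sep 26, …, Oct 9, Oct 10, Oct 11 — lands on Friday, 2019-10-11.
The last day of the waiting period: 2019-10-11 + 45 days = 2019-11-25.
The date termination becomes effective: 11 calendar days after 2019-11-25 is 2019-12-06.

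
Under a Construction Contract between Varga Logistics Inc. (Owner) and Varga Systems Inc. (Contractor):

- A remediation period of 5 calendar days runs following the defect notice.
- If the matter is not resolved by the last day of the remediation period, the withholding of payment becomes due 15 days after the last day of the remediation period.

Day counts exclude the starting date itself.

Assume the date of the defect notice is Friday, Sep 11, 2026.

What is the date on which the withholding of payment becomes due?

Adding 5 calendar days to Sep 11, 2026 gives Sep 16, 2026, which is the last day of the remediation period.
The date on which the withholding of payment becomes due: 15 calendar days after Sep 16, 2026 is Oct 1, 2026.

Oct 1, 2026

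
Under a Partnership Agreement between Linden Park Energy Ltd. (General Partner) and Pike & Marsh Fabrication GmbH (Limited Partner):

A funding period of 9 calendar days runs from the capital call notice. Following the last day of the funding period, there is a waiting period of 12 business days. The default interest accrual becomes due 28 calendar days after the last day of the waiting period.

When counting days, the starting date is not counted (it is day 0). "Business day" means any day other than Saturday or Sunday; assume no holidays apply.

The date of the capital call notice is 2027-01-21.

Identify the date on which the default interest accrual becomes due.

Adding 9 calendar days to 2027-01-21 gives 2027-01-30, which is the last day of the funding period.
The last day of the waiting period: 12 business days after Saturday, 2027-01-30, skipping weekends — Feb 1, Feb 2, Feb 3, Feb 4, …, Feb 12, Feb 15, Feb 16 — lands on Tuesday, 2027-02-16.
The date on which the default interest accrual becomes due: 2027-02-16 + 28 days = 2027-03-16.

2027-03-16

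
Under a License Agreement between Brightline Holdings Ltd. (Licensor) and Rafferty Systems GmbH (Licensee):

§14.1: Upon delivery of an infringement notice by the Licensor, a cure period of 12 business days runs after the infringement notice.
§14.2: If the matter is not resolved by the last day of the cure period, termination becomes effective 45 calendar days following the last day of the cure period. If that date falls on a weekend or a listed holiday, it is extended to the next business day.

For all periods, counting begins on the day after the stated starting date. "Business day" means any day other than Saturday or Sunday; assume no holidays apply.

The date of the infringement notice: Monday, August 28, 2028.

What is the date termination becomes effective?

October 30, 2028

The last day of the cure period: counting 12 business days from Monday, August 28, 2028 (Aug 29, Aug 30, Aug 31, Sep 1, …, Sep 11, Sep 12, Sep 13, skipping weekends) reaches Wednesday, September 13, 2028.
Adding 45 calendar days to September 13, 2028 gives October 28, 2028, which is the date termination becomes effective. That falls on a Saturday, so it rolls to the next business day, Monday, October 30, 2028.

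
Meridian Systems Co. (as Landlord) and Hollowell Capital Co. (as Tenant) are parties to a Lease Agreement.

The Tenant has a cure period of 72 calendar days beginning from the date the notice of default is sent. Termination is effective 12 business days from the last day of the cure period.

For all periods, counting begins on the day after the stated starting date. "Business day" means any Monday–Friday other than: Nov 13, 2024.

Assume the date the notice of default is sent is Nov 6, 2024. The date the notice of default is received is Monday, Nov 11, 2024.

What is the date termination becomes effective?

The last day of the cure period: 72 calendar days after Nov 6, 2024 is Jan 17, 2025.
The date termination becomes effective: 12 business days after Friday, Jan 17, 2025, skipping weekends — Jan 20, Jan 21, Jan 22, Jan 23, …, Jan 31, Feb 3, Feb 4 — lands on Tuesday, Feb 4, 2025.

Feb 4, 2025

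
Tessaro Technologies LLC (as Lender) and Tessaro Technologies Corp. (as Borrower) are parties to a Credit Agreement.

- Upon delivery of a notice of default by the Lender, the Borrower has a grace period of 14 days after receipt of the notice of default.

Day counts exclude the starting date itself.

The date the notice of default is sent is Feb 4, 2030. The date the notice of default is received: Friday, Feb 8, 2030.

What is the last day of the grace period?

The last day of the grace period: Feb 8, 2030 + 14 days = Feb 22, 2030.

Feb 22, 2030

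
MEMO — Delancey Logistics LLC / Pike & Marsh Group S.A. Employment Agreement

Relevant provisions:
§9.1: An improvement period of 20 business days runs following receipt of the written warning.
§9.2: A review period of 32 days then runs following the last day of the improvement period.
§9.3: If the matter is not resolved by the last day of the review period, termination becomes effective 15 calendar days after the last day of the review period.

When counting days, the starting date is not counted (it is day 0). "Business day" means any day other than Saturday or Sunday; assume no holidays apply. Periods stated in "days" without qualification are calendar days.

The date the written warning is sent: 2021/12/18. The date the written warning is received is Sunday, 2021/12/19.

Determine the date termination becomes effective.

2022/03/02

The last day of the improvement period: counting 20 business days from Sunday, 2021/12/19 (Dec 20, Dec 21, Dec 22, Dec 23, …, Jan 12, Jan 13, Jan 14, skipping weekends) reaches Friday, 2022/01/14.
The last day of the review period: 32 calendar days after 2022/01/14 is 2022/02/15.
Adding 15 calendar days to 2022/02/15 gives 2022/03/02, which is the date termination becomes effective.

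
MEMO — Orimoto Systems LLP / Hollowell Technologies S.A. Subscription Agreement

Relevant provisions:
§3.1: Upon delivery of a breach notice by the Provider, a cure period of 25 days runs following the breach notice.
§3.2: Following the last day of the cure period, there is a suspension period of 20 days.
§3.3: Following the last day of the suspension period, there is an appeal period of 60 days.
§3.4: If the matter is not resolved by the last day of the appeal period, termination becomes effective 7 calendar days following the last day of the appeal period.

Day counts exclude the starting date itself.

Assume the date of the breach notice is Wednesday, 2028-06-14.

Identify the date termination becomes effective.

2028-10-04

The last day of the cure period: 2028-06-14 + 25 days = 2028-07-09.
Adding 20 calendar days to 2028-07-09 gives 2028-07-29, which is the last day of the suspension period.
The last day of the appeal period: 60 calendar days after 2028-07-29 is 2028-09-27.
Adding 7 calendar days to 2028-09-27 gives 2028-10-04, which is the date termination becomes effective.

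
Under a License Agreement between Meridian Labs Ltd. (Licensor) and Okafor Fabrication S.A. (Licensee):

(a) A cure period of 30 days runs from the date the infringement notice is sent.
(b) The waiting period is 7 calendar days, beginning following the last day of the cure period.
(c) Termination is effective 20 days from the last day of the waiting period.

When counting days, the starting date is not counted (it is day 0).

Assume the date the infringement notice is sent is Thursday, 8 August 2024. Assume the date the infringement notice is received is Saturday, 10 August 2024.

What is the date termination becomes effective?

4 October 2024

The last day of the cure period: 8 August 2024 + 30 days = 7 September 2024.
The last day of the waiting period: 7 September 2024 + 7 days = 14 September 2024.
The date termination becomes effective: 20 calendar days after 14 September 2024 is 4 October 2024.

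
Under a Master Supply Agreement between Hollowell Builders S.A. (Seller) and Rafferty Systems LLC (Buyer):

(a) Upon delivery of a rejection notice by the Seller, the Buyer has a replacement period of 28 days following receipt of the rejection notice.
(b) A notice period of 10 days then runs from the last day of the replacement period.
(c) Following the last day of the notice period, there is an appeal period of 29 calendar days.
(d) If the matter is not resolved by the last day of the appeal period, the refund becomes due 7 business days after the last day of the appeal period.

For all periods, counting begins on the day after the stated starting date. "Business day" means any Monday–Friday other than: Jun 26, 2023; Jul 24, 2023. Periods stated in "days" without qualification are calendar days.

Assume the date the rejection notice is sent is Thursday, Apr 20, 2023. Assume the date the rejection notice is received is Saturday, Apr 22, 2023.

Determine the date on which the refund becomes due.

The last day of the replacement period: Apr 22, 2023 + 28 days = May 20, 2023.
Adding 10 calendar days to May 20, 2023 gives May 30, 2023, which is the last day of the notice period.
Adding 29 calendar days to May 30, 2023 gives Jun 28, 2023, which is the last day of the appeal period.
The date on which the refund becomes due: counting 7 business days from Wednesday, Jun 28, 2023 (Jun 29, Jun 30, Jul 3, Jul 4, Jul 5, Jul 6, Jul 7, skipping weekends) reaches Friday, Jul 7, 2023.

Jul 7, 2023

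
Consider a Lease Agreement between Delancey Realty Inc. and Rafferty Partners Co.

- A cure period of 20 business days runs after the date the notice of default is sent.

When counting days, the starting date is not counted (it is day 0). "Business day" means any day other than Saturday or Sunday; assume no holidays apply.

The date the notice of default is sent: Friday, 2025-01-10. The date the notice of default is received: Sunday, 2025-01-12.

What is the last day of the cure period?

The last day of the cure period: counting 20 business days from Friday, 2025-01-10 (Jan 13, Jan 14, Jan 15, Jan 16, …, Feb 5, Feb 6, Feb 7, skipping weekends) reaches Friday, 2025-02-07.

2025-02-07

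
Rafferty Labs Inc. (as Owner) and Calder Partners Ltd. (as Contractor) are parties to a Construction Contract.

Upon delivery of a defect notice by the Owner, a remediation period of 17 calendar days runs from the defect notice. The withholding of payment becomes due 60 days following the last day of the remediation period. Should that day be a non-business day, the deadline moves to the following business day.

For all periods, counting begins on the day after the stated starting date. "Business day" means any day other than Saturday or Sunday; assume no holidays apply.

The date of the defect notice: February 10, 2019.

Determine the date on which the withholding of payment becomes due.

April 29, 2019

The last day of the remediation period: 17 calendar days after February 10, 2019 is February 27, 2019.
The date on which the withholding of payment becomes due: 60 calendar days after February 27, 2019 is April 28, 2019. That falls on a Sunday, so it rolls to the next business day, Monday, April 29, 2019.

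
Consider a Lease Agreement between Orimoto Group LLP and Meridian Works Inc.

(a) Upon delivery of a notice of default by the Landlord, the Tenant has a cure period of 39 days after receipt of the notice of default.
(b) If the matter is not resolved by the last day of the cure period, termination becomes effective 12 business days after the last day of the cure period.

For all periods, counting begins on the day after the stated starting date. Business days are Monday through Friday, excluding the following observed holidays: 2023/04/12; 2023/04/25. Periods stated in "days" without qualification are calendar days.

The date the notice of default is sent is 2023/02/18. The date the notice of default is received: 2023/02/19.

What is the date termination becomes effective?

2023/04/18

The last day of the cure period: 39 calendar days after 2023/02/19 is 2023/03/30.
The date termination becomes effective: counting 12 business days from Thursday, 2023/03/30 (Mar 31, Apr 3, Apr 4, Apr 5, …, Apr 14, Apr 17, Apr 18, skipping weekends and the listed holiday on Apr 12) reaches Tuesday, 2023/04/18.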